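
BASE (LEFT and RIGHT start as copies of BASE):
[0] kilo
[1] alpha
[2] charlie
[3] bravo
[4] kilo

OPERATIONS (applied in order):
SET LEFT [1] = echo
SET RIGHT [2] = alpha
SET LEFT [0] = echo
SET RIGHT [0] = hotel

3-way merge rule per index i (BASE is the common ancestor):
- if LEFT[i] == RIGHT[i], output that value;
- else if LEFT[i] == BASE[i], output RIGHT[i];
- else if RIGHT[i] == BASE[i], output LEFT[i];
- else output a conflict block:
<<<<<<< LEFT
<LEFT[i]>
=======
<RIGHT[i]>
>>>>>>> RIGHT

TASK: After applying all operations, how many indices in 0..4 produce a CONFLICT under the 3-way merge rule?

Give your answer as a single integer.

Answer: 1

Derivation:
Final LEFT:  [echo, echo, charlie, bravo, kilo]
Final RIGHT: [hotel, alpha, alpha, bravo, kilo]
i=0: BASE=kilo L=echo R=hotel all differ -> CONFLICT
i=1: L=echo, R=alpha=BASE -> take LEFT -> echo
i=2: L=charlie=BASE, R=alpha -> take RIGHT -> alpha
i=3: L=bravo R=bravo -> agree -> bravo
i=4: L=kilo R=kilo -> agree -> kilo
Conflict count: 1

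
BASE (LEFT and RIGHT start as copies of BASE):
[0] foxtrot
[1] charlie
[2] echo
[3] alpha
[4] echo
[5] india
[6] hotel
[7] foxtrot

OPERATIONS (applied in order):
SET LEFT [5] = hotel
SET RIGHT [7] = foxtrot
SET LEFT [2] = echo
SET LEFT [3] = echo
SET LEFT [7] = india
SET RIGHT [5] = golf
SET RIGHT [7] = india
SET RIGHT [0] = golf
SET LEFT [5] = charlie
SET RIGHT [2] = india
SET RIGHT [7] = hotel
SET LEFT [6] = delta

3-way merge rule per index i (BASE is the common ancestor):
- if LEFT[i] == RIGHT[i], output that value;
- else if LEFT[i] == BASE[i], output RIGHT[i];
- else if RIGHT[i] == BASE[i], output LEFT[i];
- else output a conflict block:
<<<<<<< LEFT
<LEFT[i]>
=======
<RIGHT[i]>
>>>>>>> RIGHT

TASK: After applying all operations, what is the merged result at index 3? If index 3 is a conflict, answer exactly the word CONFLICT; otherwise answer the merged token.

Answer: echo

Derivation:
Final LEFT:  [foxtrot, charlie, echo, echo, echo, charlie, delta, india]
Final RIGHT: [golf, charlie, india, alpha, echo, golf, hotel, hotel]
i=0: L=foxtrot=BASE, R=golf -> take RIGHT -> golf
i=1: L=charlie R=charlie -> agree -> charlie
i=2: L=echo=BASE, R=india -> take RIGHT -> india
i=3: L=echo, R=alpha=BASE -> take LEFT -> echo
i=4: L=echo R=echo -> agree -> echo
i=5: BASE=india L=charlie R=golf all differ -> CONFLICT
i=6: L=delta, R=hotel=BASE -> take LEFT -> delta
i=7: BASE=foxtrot L=india R=hotel all differ -> CONFLICT
Index 3 -> echo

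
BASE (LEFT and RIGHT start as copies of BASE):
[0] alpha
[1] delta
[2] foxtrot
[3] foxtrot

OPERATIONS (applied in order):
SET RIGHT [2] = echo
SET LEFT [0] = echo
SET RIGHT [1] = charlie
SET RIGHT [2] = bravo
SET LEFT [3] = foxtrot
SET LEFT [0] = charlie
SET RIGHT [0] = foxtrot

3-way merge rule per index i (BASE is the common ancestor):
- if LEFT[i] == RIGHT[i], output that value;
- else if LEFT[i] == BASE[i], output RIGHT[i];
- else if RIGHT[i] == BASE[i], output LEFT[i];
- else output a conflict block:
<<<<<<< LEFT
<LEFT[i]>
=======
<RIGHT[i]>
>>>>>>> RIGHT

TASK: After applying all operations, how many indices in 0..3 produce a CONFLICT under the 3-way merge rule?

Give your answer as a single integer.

Final LEFT:  [charlie, delta, foxtrot, foxtrot]
Final RIGHT: [foxtrot, charlie, bravo, foxtrot]
i=0: BASE=alpha L=charlie R=foxtrot all differ -> CONFLICT
i=1: L=delta=BASE, R=charlie -> take RIGHT -> charlie
i=2: L=foxtrot=BASE, R=bravo -> take RIGHT -> bravo
i=3: L=foxtrot R=foxtrot -> agree -> foxtrot
Conflict count: 1

Answer: 1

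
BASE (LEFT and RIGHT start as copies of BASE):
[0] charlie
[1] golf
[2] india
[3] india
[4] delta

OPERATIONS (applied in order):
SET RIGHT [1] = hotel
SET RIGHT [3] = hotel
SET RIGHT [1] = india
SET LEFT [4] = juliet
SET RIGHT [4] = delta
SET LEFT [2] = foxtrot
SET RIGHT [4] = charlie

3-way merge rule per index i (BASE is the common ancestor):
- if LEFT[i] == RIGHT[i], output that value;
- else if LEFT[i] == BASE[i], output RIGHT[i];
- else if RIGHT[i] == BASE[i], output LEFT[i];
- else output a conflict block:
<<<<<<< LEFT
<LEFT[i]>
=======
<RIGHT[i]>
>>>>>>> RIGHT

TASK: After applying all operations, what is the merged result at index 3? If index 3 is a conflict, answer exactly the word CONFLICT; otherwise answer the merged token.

Answer: hotel

Derivation:
Final LEFT:  [charlie, golf, foxtrot, india, juliet]
Final RIGHT: [charlie, india, india, hotel, charlie]
i=0: L=charlie R=charlie -> agree -> charlie
i=1: L=golf=BASE, R=india -> take RIGHT -> india
i=2: L=foxtrot, R=india=BASE -> take LEFT -> foxtrot
i=3: L=india=BASE, R=hotel -> take RIGHT -> hotel
i=4: BASE=delta L=juliet R=charlie all differ -> CONFLICT
Index 3 -> hotel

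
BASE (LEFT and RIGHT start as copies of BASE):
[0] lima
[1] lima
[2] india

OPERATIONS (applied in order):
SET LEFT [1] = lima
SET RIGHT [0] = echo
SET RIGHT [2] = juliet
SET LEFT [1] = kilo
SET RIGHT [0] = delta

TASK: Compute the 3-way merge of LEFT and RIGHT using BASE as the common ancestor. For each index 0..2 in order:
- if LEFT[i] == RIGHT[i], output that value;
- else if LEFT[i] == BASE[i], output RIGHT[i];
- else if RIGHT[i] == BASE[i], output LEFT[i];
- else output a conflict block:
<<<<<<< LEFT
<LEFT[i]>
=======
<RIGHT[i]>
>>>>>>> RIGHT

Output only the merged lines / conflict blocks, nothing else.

Final LEFT:  [lima, kilo, india]
Final RIGHT: [delta, lima, juliet]
i=0: L=lima=BASE, R=delta -> take RIGHT -> delta
i=1: L=kilo, R=lima=BASE -> take LEFT -> kilo
i=2: L=india=BASE, R=juliet -> take RIGHT -> juliet

Answer: delta
kilo
juliet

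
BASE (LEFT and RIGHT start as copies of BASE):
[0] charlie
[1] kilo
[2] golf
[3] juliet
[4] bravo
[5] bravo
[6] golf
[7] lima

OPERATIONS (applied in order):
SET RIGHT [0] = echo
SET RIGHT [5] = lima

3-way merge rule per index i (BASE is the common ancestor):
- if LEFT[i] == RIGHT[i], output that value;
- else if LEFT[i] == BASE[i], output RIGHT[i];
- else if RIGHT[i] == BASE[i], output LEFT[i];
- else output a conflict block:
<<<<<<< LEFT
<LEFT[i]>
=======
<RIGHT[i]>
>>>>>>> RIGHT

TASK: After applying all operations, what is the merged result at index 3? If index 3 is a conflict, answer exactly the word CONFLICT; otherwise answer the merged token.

Answer: juliet

Derivation:
Final LEFT:  [charlie, kilo, golf, juliet, bravo, bravo, golf, lima]
Final RIGHT: [echo, kilo, golf, juliet, bravo, lima, golf, lima]
i=0: L=charlie=BASE, R=echo -> take RIGHT -> echo
i=1: L=kilo R=kilo -> agree -> kilo
i=2: L=golf R=golf -> agree -> golf
i=3: L=juliet R=juliet -> agree -> juliet
i=4: L=bravo R=bravo -> agree -> bravo
i=5: L=bravo=BASE, R=lima -> take RIGHT -> lima
i=6: L=golf R=golf -> agree -> golf
i=7: L=lima R=lima -> agree -> lima
Index 3 -> juliet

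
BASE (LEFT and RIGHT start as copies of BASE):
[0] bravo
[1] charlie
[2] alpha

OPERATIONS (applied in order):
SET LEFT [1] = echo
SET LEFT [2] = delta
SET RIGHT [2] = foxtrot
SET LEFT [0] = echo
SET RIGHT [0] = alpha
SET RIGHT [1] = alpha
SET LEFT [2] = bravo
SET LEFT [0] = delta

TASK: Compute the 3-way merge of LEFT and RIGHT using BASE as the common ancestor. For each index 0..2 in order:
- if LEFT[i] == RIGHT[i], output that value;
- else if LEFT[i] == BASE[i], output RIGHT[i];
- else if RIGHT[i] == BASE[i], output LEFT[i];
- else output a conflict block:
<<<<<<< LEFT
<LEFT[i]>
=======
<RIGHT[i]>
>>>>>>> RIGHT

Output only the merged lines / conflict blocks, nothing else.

Answer: <<<<<<< LEFT
delta
=======
alpha
>>>>>>> RIGHT
<<<<<<< LEFT
echo
=======
alpha
>>>>>>> RIGHT
<<<<<<< LEFT
bravo
=======
foxtrot
>>>>>>> RIGHT

Derivation:
Final LEFT:  [delta, echo, bravo]
Final RIGHT: [alpha, alpha, foxtrot]
i=0: BASE=bravo L=delta R=alpha all differ -> CONFLICT
i=1: BASE=charlie L=echo R=alpha all differ -> CONFLICT
i=2: BASE=alpha L=bravo R=foxtrot all differ -> CONFLICT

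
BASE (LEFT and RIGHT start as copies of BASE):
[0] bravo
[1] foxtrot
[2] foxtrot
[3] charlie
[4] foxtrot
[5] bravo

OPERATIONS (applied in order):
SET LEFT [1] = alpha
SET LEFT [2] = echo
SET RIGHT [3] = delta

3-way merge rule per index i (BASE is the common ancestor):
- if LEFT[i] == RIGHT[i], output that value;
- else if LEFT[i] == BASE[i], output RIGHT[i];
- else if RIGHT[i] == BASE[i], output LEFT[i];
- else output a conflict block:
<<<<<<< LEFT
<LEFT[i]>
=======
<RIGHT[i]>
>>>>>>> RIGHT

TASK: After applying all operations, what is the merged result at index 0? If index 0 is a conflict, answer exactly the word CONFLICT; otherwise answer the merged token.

Final LEFT:  [bravo, alpha, echo, charlie, foxtrot, bravo]
Final RIGHT: [bravo, foxtrot, foxtrot, delta, foxtrot, bravo]
i=0: L=bravo R=bravo -> agree -> bravo
i=1: L=alpha, R=foxtrot=BASE -> take LEFT -> alpha
i=2: L=echo, R=foxtrot=BASE -> take LEFT -> echo
i=3: L=charlie=BASE, R=delta -> take RIGHT -> delta
i=4: L=foxtrot R=foxtrot -> agree -> foxtrot
i=5: L=bravo R=bravo -> agree -> bravo
Index 0 -> bravo

Answer: bravo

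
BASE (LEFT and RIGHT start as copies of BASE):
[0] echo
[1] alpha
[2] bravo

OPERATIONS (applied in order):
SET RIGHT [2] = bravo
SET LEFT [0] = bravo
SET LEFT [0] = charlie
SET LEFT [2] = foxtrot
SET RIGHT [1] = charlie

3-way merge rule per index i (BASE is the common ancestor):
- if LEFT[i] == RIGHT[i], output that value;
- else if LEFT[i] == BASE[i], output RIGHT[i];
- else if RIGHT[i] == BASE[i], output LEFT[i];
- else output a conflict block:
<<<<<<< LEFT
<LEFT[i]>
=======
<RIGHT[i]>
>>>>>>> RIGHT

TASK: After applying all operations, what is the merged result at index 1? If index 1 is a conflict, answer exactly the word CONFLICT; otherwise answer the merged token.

Final LEFT:  [charlie, alpha, foxtrot]
Final RIGHT: [echo, charlie, bravo]
i=0: L=charlie, R=echo=BASE -> take LEFT -> charlie
i=1: L=alpha=BASE, R=charlie -> take RIGHT -> charlie
i=2: L=foxtrot, R=bravo=BASE -> take LEFT -> foxtrot
Index 1 -> charlie

Answer: charlie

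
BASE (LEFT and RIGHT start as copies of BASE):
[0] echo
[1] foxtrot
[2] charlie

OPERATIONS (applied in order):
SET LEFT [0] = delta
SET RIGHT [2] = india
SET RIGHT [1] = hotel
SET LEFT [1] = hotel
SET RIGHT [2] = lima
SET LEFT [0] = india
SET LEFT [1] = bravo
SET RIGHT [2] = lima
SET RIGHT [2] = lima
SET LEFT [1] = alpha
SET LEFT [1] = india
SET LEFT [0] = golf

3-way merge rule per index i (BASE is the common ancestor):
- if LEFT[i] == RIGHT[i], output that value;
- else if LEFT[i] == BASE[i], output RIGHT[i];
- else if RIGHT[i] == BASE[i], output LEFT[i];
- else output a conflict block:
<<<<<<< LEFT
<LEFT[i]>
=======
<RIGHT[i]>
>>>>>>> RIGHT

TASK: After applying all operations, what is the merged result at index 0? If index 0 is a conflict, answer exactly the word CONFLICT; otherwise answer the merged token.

Answer: golf

Derivation:
Final LEFT:  [golf, india, charlie]
Final RIGHT: [echo, hotel, lima]
i=0: L=golf, R=echo=BASE -> take LEFT -> golf
i=1: BASE=foxtrot L=india R=hotel all differ -> CONFLICT
i=2: L=charlie=BASE, R=lima -> take RIGHT -> lima
Index 0 -> golf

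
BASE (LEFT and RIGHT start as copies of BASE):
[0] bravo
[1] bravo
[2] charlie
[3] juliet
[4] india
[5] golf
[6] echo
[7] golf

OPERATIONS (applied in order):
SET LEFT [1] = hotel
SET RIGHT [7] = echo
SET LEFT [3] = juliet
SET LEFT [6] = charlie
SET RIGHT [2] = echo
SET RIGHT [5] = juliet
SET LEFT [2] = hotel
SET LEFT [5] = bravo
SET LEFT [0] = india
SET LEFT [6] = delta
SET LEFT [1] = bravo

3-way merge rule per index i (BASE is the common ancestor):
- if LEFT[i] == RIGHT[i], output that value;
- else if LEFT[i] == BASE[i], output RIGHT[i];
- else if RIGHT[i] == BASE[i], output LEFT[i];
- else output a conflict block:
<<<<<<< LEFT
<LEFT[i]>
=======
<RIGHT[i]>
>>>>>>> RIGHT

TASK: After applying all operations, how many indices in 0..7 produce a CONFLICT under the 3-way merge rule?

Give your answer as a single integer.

Answer: 2

Derivation:
Final LEFT:  [india, bravo, hotel, juliet, india, bravo, delta, golf]
Final RIGHT: [bravo, bravo, echo, juliet, india, juliet, echo, echo]
i=0: L=india, R=bravo=BASE -> take LEFT -> india
i=1: L=bravo R=bravo -> agree -> bravo
i=2: BASE=charlie L=hotel R=echo all differ -> CONFLICT
i=3: L=juliet R=juliet -> agree -> juliet
i=4: L=india R=india -> agree -> india
i=5: BASE=golf L=bravo R=juliet all differ -> CONFLICT
i=6: L=delta, R=echo=BASE -> take LEFT -> delta
i=7: L=golf=BASE, R=echo -> take RIGHT -> echo
Conflict count: 2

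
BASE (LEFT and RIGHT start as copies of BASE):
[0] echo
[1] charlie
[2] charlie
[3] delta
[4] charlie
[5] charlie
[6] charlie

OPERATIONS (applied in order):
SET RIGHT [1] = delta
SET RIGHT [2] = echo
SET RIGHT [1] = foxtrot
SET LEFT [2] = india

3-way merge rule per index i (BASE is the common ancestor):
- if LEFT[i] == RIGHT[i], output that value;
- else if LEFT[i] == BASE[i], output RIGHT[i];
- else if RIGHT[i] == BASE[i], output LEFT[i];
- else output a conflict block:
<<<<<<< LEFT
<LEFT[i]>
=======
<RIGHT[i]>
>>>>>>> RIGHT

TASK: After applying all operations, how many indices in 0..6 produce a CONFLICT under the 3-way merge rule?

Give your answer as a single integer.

Answer: 1

Derivation:
Final LEFT:  [echo, charlie, india, delta, charlie, charlie, charlie]
Final RIGHT: [echo, foxtrot, echo, delta, charlie, charlie, charlie]
i=0: L=echo R=echo -> agree -> echo
i=1: L=charlie=BASE, R=foxtrot -> take RIGHT -> foxtrot
i=2: BASE=charlie L=india R=echo all differ -> CONFLICT
i=3: L=delta R=delta -> agree -> delta
i=4: L=charlie R=charlie -> agree -> charlie
i=5: L=charlie R=charlie -> agree -> charlie
i=6: L=charlie R=charlie -> agree -> charlie
Conflict count: 1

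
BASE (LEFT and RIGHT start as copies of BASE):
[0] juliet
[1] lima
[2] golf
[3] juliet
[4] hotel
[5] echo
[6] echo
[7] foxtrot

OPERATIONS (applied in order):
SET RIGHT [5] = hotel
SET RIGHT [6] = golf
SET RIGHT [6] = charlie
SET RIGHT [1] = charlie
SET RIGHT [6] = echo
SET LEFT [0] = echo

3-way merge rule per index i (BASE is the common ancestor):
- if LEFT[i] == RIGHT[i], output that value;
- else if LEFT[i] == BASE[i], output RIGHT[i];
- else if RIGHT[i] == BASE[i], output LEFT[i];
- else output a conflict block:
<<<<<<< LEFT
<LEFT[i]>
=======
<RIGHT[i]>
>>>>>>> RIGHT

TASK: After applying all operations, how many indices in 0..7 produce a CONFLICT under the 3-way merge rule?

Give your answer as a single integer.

Final LEFT:  [echo, lima, golf, juliet, hotel, echo, echo, foxtrot]
Final RIGHT: [juliet, charlie, golf, juliet, hotel, hotel, echo, foxtrot]
i=0: L=echo, R=juliet=BASE -> take LEFT -> echo
i=1: L=lima=BASE, R=charlie -> take RIGHT -> charlie
i=2: L=golf R=golf -> agree -> golf
i=3: L=juliet R=juliet -> agree -> juliet
i=4: L=hotel R=hotel -> agree -> hotel
i=5: L=echo=BASE, R=hotel -> take RIGHT -> hotel
i=6: L=echo R=echo -> agree -> echo
i=7: L=foxtrot R=foxtrot -> agree -> foxtrot
Conflict count: 0

Answer: 0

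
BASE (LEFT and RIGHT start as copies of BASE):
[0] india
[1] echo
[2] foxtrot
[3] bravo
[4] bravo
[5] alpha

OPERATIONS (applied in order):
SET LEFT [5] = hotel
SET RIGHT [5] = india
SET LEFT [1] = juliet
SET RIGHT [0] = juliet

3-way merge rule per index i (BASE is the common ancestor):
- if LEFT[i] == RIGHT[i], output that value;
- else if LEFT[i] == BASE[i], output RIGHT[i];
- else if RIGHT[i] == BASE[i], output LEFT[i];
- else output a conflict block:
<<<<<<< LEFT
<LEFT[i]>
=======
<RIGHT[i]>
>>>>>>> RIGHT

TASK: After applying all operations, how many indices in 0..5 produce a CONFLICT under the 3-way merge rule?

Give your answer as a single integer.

Final LEFT:  [india, juliet, foxtrot, bravo, bravo, hotel]
Final RIGHT: [juliet, echo, foxtrot, bravo, bravo, india]
i=0: L=india=BASE, R=juliet -> take RIGHT -> juliet
i=1: L=juliet, R=echo=BASE -> take LEFT -> juliet
i=2: L=foxtrot R=foxtrot -> agree -> foxtrot
i=3: L=bravo R=bravo -> agree -> bravo
i=4: L=bravo R=bravo -> agree -> bravo
i=5: BASE=alpha L=hotel R=india all differ -> CONFLICT
Conflict count: 1

Answer: 1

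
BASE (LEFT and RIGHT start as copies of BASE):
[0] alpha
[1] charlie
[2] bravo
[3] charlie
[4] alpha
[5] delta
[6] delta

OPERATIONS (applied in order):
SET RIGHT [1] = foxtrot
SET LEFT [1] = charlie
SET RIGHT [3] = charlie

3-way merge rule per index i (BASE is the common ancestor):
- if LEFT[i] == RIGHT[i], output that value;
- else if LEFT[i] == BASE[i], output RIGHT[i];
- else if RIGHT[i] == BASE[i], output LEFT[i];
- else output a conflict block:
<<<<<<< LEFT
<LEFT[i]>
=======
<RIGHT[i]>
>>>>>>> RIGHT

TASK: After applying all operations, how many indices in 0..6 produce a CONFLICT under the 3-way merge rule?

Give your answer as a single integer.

Answer: 0

Derivation:
Final LEFT:  [alpha, charlie, bravo, charlie, alpha, delta, delta]
Final RIGHT: [alpha, foxtrot, bravo, charlie, alpha, delta, delta]
i=0: L=alpha R=alpha -> agree -> alpha
i=1: L=charlie=BASE, R=foxtrot -> take RIGHT -> foxtrot
i=2: L=bravo R=bravo -> agree -> bravo
i=3: L=charlie R=charlie -> agree -> charlie
i=4: L=alpha R=alpha -> agree -> alpha
i=5: L=delta R=delta -> agree -> delta
i=6: L=delta R=delta -> agree -> delta
Conflict count: 0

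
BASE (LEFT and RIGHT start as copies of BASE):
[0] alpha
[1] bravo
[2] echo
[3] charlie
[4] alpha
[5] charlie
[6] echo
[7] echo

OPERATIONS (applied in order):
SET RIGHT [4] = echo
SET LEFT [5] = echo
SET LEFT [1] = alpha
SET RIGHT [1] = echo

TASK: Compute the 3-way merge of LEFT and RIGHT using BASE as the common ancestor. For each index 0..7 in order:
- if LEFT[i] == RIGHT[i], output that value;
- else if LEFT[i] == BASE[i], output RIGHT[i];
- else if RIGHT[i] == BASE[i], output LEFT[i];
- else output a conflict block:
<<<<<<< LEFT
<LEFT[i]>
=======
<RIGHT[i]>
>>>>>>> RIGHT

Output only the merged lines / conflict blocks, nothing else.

Final LEFT:  [alpha, alpha, echo, charlie, alpha, echo, echo, echo]
Final RIGHT: [alpha, echo, echo, charlie, echo, charlie, echo, echo]
i=0: L=alpha R=alpha -> agree -> alpha
i=1: BASE=bravo L=alpha R=echo all differ -> CONFLICT
i=2: L=echo R=echo -> agree -> echo
i=3: L=charlie R=charlie -> agree -> charlie
i=4: L=alpha=BASE, R=echo -> take RIGHT -> echo
i=5: L=echo, R=charlie=BASE -> take LEFT -> echo
i=6: L=echo R=echo -> agree -> echo
i=7: L=echo R=echo -> agree -> echo

Answer: alpha
<<<<<<< LEFT
alpha
=======
echo
>>>>>>> RIGHT
echo
charlie
echo
echo
echo
echo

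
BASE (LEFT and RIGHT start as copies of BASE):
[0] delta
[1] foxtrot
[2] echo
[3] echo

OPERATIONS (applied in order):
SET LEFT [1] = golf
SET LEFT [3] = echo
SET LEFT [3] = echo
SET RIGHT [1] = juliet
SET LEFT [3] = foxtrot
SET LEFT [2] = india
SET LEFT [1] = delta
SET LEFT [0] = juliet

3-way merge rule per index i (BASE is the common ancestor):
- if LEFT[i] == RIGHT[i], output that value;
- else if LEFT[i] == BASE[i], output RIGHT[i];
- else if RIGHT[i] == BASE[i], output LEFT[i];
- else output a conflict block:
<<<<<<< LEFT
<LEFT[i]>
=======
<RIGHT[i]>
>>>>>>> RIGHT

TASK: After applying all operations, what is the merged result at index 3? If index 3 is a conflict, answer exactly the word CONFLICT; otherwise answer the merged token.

Final LEFT:  [juliet, delta, india, foxtrot]
Final RIGHT: [delta, juliet, echo, echo]
i=0: L=juliet, R=delta=BASE -> take LEFT -> juliet
i=1: BASE=foxtrot L=delta R=juliet all differ -> CONFLICT
i=2: L=india, R=echo=BASE -> take LEFT -> india
i=3: L=foxtrot, R=echo=BASE -> take LEFT -> foxtrot
Index 3 -> foxtrot

Answer: foxtrot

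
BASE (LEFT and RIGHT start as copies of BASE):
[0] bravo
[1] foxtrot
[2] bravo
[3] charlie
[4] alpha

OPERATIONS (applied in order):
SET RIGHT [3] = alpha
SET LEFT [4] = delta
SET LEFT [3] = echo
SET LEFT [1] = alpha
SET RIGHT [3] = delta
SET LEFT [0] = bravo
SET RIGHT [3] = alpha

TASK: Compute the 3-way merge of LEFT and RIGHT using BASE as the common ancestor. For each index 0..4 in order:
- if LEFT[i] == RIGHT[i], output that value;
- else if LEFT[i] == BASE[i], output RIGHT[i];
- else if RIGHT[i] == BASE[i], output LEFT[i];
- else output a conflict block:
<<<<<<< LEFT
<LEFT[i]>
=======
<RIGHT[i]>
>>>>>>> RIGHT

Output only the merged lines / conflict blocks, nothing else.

Final LEFT:  [bravo, alpha, bravo, echo, delta]
Final RIGHT: [bravo, foxtrot, bravo, alpha, alpha]
i=0: L=bravo R=bravo -> agree -> bravo
i=1: L=alpha, R=foxtrot=BASE -> take LEFT -> alpha
i=2: L=bravo R=bravo -> agree -> bravo
i=3: BASE=charlie L=echo R=alpha all differ -> CONFLICT
i=4: L=delta, R=alpha=BASE -> take LEFT -> delta

Answer: bravo
alpha
bravo
<<<<<<< LEFT
echo
=======
alpha
>>>>>>> RIGHT
delta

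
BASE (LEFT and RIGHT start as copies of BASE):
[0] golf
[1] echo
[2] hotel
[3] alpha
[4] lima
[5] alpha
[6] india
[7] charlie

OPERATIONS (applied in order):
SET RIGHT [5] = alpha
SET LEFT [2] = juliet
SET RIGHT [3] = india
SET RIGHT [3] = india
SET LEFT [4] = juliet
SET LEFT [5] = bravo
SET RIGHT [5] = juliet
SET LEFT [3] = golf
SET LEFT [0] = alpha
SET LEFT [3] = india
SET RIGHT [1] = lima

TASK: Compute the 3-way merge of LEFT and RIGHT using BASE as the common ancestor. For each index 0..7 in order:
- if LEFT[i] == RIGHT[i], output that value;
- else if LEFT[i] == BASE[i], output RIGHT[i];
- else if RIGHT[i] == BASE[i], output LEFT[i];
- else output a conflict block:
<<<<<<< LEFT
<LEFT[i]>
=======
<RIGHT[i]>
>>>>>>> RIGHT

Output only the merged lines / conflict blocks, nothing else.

Answer: alpha
lima
juliet
india
juliet
<<<<<<< LEFT
bravo
=======
juliet
>>>>>>> RIGHT
india
charlie

Derivation:
Final LEFT:  [alpha, echo, juliet, india, juliet, bravo, india, charlie]
Final RIGHT: [golf, lima, hotel, india, lima, juliet, india, charlie]
i=0: L=alpha, R=golf=BASE -> take LEFT -> alpha
i=1: L=echo=BASE, R=lima -> take RIGHT -> lima
i=2: L=juliet, R=hotel=BASE -> take LEFT -> juliet
i=3: L=india R=india -> agree -> india
i=4: L=juliet, R=lima=BASE -> take LEFT -> juliet
i=5: BASE=alpha L=bravo R=juliet all differ -> CONFLICT
i=6: L=india R=india -> agree -> india
i=7: L=charlie R=charlie -> agree -> charlie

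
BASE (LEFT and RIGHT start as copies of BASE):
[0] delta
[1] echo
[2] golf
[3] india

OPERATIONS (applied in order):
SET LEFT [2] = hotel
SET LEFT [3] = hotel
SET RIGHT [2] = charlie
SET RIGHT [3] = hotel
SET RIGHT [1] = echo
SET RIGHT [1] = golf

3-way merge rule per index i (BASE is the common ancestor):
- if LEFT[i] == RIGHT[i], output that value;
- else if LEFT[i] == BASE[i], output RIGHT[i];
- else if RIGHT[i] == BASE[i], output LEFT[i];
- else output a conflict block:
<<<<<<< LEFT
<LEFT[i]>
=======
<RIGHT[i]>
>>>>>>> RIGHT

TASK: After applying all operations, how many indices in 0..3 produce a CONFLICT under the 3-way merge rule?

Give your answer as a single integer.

Final LEFT:  [delta, echo, hotel, hotel]
Final RIGHT: [delta, golf, charlie, hotel]
i=0: L=delta R=delta -> agree -> delta
i=1: L=echo=BASE, R=golf -> take RIGHT -> golf
i=2: BASE=golf L=hotel R=charlie all differ -> CONFLICT
i=3: L=hotel R=hotel -> agree -> hotel
Conflict count: 1

Answer: 1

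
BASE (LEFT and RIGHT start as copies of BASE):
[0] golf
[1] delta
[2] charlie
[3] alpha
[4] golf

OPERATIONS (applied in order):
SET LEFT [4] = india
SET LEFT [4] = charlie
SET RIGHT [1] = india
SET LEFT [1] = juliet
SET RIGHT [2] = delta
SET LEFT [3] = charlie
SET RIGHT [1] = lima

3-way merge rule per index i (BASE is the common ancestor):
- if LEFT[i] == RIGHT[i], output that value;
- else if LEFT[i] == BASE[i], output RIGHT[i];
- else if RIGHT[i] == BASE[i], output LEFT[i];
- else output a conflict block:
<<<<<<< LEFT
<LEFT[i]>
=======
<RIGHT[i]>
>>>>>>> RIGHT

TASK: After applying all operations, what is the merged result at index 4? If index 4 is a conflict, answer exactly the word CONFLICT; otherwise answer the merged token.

Final LEFT:  [golf, juliet, charlie, charlie, charlie]
Final RIGHT: [golf, lima, delta, alpha, golf]
i=0: L=golf R=golf -> agree -> golf
i=1: BASE=delta L=juliet R=lima all differ -> CONFLICT
i=2: L=charlie=BASE, R=delta -> take RIGHT -> delta
i=3: L=charlie, R=alpha=BASE -> take LEFT -> charlie
i=4: L=charlie, R=golf=BASE -> take LEFT -> charlie
Index 4 -> charlie

Answer: charlie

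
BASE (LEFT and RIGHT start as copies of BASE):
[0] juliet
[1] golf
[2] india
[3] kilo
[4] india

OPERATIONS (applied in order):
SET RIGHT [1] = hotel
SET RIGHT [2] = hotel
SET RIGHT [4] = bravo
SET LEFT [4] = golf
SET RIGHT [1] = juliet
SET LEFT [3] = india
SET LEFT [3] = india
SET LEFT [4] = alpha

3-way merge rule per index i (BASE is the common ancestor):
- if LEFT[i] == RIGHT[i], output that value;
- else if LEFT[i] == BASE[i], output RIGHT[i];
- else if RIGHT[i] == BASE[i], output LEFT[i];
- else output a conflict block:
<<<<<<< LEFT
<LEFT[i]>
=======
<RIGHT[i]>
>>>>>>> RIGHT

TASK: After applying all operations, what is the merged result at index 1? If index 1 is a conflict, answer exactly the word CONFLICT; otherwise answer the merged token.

Answer: juliet

Derivation:
Final LEFT:  [juliet, golf, india, india, alpha]
Final RIGHT: [juliet, juliet, hotel, kilo, bravo]
i=0: L=juliet R=juliet -> agree -> juliet
i=1: L=golf=BASE, R=juliet -> take RIGHT -> juliet
i=2: L=india=BASE, R=hotel -> take RIGHT -> hotel
i=3: L=india, R=kilo=BASE -> take LEFT -> india
i=4: BASE=india L=alpha R=bravo all differ -> CONFLICT
Index 1 -> juliet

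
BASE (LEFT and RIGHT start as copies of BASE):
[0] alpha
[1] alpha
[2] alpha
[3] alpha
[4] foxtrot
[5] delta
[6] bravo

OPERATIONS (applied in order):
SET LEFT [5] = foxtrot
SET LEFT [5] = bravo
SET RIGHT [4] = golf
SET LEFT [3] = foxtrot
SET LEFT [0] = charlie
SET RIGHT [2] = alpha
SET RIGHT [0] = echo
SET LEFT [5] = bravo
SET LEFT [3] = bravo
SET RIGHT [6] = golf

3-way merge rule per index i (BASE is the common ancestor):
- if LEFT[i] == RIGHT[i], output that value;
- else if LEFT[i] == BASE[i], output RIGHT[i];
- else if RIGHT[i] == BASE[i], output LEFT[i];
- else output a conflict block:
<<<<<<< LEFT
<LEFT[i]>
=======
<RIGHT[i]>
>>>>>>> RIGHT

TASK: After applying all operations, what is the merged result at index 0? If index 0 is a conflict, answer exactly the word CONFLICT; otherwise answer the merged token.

Answer: CONFLICT

Derivation:
Final LEFT:  [charlie, alpha, alpha, bravo, foxtrot, bravo, bravo]
Final RIGHT: [echo, alpha, alpha, alpha, golf, delta, golf]
i=0: BASE=alpha L=charlie R=echo all differ -> CONFLICT
i=1: L=alpha R=alpha -> agree -> alpha
i=2: L=alpha R=alpha -> agree -> alpha
i=3: L=bravo, R=alpha=BASE -> take LEFT -> bravo
i=4: L=foxtrot=BASE, R=golf -> take RIGHT -> golf
i=5: L=bravo, R=delta=BASE -> take LEFT -> bravo
i=6: L=bravo=BASE, R=golf -> take RIGHT -> golf
Index 0 -> CONFLICT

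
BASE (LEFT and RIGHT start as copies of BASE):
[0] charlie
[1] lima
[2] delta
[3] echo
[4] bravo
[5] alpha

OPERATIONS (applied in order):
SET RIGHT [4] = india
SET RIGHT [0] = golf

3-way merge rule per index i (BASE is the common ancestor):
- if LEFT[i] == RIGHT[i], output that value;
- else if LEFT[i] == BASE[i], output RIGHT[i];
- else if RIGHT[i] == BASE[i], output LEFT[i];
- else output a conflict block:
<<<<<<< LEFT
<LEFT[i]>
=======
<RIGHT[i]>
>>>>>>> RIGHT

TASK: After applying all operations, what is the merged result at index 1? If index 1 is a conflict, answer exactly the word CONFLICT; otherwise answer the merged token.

Final LEFT:  [charlie, lima, delta, echo, bravo, alpha]
Final RIGHT: [golf, lima, delta, echo, india, alpha]
i=0: L=charlie=BASE, R=golf -> take RIGHT -> golf
i=1: L=lima R=lima -> agree -> lima
i=2: L=delta R=delta -> agree -> delta
i=3: L=echo R=echo -> agree -> echo
i=4: L=bravo=BASE, R=india -> take RIGHT -> india
i=5: L=alpha R=alpha -> agree -> alpha
Index 1 -> lima

Answer: lima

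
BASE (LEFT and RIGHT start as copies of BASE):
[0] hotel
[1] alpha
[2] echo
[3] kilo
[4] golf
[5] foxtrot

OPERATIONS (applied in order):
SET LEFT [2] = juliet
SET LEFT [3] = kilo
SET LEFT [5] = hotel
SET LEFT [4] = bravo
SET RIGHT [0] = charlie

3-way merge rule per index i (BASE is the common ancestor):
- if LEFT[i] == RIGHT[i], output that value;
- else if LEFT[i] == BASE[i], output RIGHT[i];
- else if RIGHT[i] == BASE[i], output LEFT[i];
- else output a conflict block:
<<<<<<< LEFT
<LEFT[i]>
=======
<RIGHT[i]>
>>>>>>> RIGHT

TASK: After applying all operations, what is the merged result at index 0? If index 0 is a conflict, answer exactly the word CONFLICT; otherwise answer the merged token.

Answer: charlie

Derivation:
Final LEFT:  [hotel, alpha, juliet, kilo, bravo, hotel]
Final RIGHT: [charlie, alpha, echo, kilo, golf, foxtrot]
i=0: L=hotel=BASE, R=charlie -> take RIGHT -> charlie
i=1: L=alpha R=alpha -> agree -> alpha
i=2: L=juliet, R=echo=BASE -> take LEFT -> juliet
i=3: L=kilo R=kilo -> agree -> kilo
i=4: L=bravo, R=golf=BASE -> take LEFT -> bravo
i=5: L=hotel, R=foxtrot=BASE -> take LEFT -> hotel
Index 0 -> charlie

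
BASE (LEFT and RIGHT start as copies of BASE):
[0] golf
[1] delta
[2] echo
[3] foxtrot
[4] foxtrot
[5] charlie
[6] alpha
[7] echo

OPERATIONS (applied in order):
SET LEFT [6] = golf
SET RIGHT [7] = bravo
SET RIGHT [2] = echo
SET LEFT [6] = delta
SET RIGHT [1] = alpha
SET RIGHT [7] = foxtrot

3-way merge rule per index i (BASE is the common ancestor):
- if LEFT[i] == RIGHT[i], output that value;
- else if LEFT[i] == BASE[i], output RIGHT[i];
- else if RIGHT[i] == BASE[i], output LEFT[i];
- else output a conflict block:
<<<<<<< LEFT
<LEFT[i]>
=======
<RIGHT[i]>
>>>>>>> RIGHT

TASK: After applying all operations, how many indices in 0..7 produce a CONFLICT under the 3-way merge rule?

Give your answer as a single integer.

Answer: 0

Derivation:
Final LEFT:  [golf, delta, echo, foxtrot, foxtrot, charlie, delta, echo]
Final RIGHT: [golf, alpha, echo, foxtrot, foxtrot, charlie, alpha, foxtrot]
i=0: L=golf R=golf -> agree -> golf
i=1: L=delta=BASE, R=alpha -> take RIGHT -> alpha
i=2: L=echo R=echo -> agree -> echo
i=3: L=foxtrot R=foxtrot -> agree -> foxtrot
i=4: L=foxtrot R=foxtrot -> agree -> foxtrot
i=5: L=charlie R=charlie -> agree -> charlie
i=6: L=delta, R=alpha=BASE -> take LEFT -> delta
i=7: L=echo=BASE, R=foxtrot -> take RIGHT -> foxtrot
Conflict count: 0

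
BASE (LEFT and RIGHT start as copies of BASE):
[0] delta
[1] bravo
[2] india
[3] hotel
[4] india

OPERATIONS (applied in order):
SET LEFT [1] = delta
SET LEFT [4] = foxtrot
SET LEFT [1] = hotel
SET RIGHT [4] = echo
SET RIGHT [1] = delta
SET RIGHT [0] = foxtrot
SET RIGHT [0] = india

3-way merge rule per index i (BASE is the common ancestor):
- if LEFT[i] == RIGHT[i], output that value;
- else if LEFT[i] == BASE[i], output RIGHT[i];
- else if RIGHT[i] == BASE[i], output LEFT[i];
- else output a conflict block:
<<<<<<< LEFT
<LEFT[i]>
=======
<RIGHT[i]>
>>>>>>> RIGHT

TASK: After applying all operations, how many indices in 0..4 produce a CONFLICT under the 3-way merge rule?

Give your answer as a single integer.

Final LEFT:  [delta, hotel, india, hotel, foxtrot]
Final RIGHT: [india, delta, india, hotel, echo]
i=0: L=delta=BASE, R=india -> take RIGHT -> india
i=1: BASE=bravo L=hotel R=delta all differ -> CONFLICT
i=2: L=india R=india -> agree -> india
i=3: L=hotel R=hotel -> agree -> hotel
i=4: BASE=india L=foxtrot R=echo all differ -> CONFLICT
Conflict count: 2

Answer: 2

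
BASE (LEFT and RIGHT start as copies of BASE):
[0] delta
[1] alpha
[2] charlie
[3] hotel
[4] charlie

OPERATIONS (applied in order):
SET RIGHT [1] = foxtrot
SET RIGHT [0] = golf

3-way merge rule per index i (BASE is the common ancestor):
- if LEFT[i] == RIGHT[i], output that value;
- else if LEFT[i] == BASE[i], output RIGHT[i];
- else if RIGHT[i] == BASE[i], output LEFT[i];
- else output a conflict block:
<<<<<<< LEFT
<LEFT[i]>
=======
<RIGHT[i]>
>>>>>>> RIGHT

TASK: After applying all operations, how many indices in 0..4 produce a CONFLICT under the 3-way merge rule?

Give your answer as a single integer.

Final LEFT:  [delta, alpha, charlie, hotel, charlie]
Final RIGHT: [golf, foxtrot, charlie, hotel, charlie]
i=0: L=delta=BASE, R=golf -> take RIGHT -> golf
i=1: L=alpha=BASE, R=foxtrot -> take RIGHT -> foxtrot
i=2: L=charlie R=charlie -> agree -> charlie
i=3: L=hotel R=hotel -> agree -> hotel
i=4: L=charlie R=charlie -> agree -> charlie
Conflict count: 0

Answer: 0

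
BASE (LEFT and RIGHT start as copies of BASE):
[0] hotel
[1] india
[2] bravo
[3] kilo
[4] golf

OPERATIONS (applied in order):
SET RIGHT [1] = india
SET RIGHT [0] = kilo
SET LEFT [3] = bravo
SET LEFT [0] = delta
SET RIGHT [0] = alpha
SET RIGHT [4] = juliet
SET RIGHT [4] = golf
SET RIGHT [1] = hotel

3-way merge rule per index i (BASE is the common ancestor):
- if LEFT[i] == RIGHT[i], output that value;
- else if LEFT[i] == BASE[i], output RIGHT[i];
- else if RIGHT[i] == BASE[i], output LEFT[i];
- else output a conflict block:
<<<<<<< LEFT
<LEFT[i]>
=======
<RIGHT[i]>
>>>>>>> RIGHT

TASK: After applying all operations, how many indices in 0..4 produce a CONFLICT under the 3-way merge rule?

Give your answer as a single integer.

Answer: 1

Derivation:
Final LEFT:  [delta, india, bravo, bravo, golf]
Final RIGHT: [alpha, hotel, bravo, kilo, golf]
i=0: BASE=hotel L=delta R=alpha all differ -> CONFLICT
i=1: L=india=BASE, R=hotel -> take RIGHT -> hotel
i=2: L=bravo R=bravo -> agree -> bravo
i=3: L=bravo, R=kilo=BASE -> take LEFT -> bravo
i=4: L=golf R=golf -> agree -> golf
Conflict count: 1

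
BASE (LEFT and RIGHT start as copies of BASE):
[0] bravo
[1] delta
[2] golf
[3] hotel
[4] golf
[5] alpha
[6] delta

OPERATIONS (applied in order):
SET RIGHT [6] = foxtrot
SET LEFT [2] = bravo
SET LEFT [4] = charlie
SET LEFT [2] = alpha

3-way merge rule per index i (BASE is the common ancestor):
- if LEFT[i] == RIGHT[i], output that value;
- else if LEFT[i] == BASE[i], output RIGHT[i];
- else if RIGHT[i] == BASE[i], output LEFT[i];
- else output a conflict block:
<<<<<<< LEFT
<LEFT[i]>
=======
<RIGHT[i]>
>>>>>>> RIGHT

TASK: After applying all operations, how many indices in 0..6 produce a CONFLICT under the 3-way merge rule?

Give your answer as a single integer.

Answer: 0

Derivation:
Final LEFT:  [bravo, delta, alpha, hotel, charlie, alpha, delta]
Final RIGHT: [bravo, delta, golf, hotel, golf, alpha, foxtrot]
i=0: L=bravo R=bravo -> agree -> bravo
i=1: L=delta R=delta -> agree -> delta
i=2: L=alpha, R=golf=BASE -> take LEFT -> alpha
i=3: L=hotel R=hotel -> agree -> hotel
i=4: L=charlie, R=golf=BASE -> take LEFT -> charlie
i=5: L=alpha R=alpha -> agree -> alpha
i=6: L=delta=BASE, R=foxtrot -> take RIGHT -> foxtrot
Conflict count: 0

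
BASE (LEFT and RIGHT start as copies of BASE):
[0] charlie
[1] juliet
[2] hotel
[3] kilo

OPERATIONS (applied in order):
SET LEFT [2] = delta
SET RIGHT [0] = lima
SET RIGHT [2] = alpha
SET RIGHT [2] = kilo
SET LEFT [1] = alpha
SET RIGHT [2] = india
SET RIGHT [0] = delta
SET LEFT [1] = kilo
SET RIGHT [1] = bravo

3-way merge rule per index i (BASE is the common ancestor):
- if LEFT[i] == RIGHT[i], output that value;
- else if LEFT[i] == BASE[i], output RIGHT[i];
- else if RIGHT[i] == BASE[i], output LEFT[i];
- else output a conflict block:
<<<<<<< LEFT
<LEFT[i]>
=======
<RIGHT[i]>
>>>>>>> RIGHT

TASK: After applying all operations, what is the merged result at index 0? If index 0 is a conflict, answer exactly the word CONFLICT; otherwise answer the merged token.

Answer: delta

Derivation:
Final LEFT:  [charlie, kilo, delta, kilo]
Final RIGHT: [delta, bravo, india, kilo]
i=0: L=charlie=BASE, R=delta -> take RIGHT -> delta
i=1: BASE=juliet L=kilo R=bravo all differ -> CONFLICT
i=2: BASE=hotel L=delta R=india all differ -> CONFLICT
i=3: L=kilo R=kilo -> agree -> kilo
Index 0 -> delta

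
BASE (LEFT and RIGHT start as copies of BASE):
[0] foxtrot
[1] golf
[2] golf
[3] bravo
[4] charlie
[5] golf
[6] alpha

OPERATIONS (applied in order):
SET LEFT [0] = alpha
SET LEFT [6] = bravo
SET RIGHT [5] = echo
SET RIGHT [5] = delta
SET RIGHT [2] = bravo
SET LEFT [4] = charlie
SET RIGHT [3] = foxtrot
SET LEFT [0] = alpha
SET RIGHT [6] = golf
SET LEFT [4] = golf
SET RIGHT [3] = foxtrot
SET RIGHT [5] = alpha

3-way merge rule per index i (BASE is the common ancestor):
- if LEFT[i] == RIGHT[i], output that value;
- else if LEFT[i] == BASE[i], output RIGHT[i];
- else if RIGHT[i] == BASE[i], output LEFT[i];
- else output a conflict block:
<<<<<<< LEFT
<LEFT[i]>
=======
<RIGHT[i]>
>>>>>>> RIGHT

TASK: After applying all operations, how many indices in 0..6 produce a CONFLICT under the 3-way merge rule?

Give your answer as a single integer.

Answer: 1

Derivation:
Final LEFT:  [alpha, golf, golf, bravo, golf, golf, bravo]
Final RIGHT: [foxtrot, golf, bravo, foxtrot, charlie, alpha, golf]
i=0: L=alpha, R=foxtrot=BASE -> take LEFT -> alpha
i=1: L=golf R=golf -> agree -> golf
i=2: L=golf=BASE, R=bravo -> take RIGHT -> bravo
i=3: L=bravo=BASE, R=foxtrot -> take RIGHT -> foxtrot
i=4: L=golf, R=charlie=BASE -> take LEFT -> golf
i=5: L=golf=BASE, R=alpha -> take RIGHT -> alpha
i=6: BASE=alpha L=bravo R=golf all differ -> CONFLICT
Conflict count: 1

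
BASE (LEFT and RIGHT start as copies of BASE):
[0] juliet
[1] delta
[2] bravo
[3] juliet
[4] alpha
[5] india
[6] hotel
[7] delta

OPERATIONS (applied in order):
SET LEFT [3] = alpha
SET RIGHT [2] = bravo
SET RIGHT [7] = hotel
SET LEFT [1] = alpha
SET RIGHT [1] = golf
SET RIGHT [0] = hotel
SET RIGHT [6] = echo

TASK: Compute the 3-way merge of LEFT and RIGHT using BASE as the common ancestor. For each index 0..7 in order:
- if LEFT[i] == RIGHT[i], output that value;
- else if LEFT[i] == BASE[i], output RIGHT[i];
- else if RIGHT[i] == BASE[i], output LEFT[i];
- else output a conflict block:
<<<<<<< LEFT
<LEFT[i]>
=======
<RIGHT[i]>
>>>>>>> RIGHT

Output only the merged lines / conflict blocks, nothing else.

Answer: hotel
<<<<<<< LEFT
alpha
=======
golf
>>>>>>> RIGHT
bravo
alpha
alpha
india
echo
hotel

Derivation:
Final LEFT:  [juliet, alpha, bravo, alpha, alpha, india, hotel, delta]
Final RIGHT: [hotel, golf, bravo, juliet, alpha, india, echo, hotel]
i=0: L=juliet=BASE, R=hotel -> take RIGHT -> hotel
i=1: BASE=delta L=alpha R=golf all differ -> CONFLICT
i=2: L=bravo R=bravo -> agree -> bravo
i=3: L=alpha, R=juliet=BASE -> take LEFT -> alpha
i=4: L=alpha R=alpha -> agree -> alpha
i=5: L=india R=india -> agree -> india
i=6: L=hotel=BASE, R=echo -> take RIGHT -> echo
i=7: L=delta=BASE, R=hotel -> take RIGHT -> hotel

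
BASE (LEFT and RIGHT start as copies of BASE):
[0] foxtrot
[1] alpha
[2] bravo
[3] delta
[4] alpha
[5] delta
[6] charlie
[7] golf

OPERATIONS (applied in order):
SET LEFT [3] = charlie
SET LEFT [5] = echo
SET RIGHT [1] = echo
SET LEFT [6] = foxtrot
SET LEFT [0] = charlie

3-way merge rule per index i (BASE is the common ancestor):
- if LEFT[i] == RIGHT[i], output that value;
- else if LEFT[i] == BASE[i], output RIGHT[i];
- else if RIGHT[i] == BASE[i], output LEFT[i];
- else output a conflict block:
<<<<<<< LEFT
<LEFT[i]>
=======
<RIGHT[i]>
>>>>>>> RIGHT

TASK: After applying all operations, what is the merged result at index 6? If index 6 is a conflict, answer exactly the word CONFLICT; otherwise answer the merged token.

Final LEFT:  [charlie, alpha, bravo, charlie, alpha, echo, foxtrot, golf]
Final RIGHT: [foxtrot, echo, bravo, delta, alpha, delta, charlie, golf]
i=0: L=charlie, R=foxtrot=BASE -> take LEFT -> charlie
i=1: L=alpha=BASE, R=echo -> take RIGHT -> echo
i=2: L=bravo R=bravo -> agree -> bravo
i=3: L=charlie, R=delta=BASE -> take LEFT -> charlie
i=4: L=alpha R=alpha -> agree -> alpha
i=5: L=echo, R=delta=BASE -> take LEFT -> echo
i=6: L=foxtrot, R=charlie=BASE -> take LEFT -> foxtrot
i=7: L=golf R=golf -> agree -> golf
Index 6 -> foxtrot

Answer: foxtrot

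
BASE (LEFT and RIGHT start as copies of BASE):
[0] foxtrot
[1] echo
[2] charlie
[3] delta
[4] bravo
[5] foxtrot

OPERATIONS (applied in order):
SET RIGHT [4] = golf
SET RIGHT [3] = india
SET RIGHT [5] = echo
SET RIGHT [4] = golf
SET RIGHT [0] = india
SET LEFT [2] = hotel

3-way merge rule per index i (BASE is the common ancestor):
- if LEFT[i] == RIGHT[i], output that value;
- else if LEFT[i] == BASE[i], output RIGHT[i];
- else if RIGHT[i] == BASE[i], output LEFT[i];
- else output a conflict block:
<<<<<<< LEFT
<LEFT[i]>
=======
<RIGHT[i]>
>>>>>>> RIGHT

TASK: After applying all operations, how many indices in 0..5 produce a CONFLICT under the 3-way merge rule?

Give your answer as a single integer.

Answer: 0

Derivation:
Final LEFT:  [foxtrot, echo, hotel, delta, bravo, foxtrot]
Final RIGHT: [india, echo, charlie, india, golf, echo]
i=0: L=foxtrot=BASE, R=india -> take RIGHT -> india
i=1: L=echo R=echo -> agree -> echo
i=2: L=hotel, R=charlie=BASE -> take LEFT -> hotel
i=3: L=delta=BASE, R=india -> take RIGHT -> india
i=4: L=bravo=BASE, R=golf -> take RIGHT -> golf
i=5: L=foxtrot=BASE, R=echo -> take RIGHT -> echo
Conflict count: 0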